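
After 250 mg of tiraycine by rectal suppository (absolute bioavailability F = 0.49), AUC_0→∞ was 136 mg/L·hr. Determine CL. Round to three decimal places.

CL = 0.901 L/hr

CL = F × Dose / AUC_0→∞
   = 0.49 × 250 / 136 = 0.900735 L/hr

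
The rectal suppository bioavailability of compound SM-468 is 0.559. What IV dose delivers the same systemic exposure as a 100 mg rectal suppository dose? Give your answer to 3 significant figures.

Systemic exposure from an extravascular dose = F × D_ev, so the equivalent IV dose is F × D_ev.
D_iv = F × D_ev = 0.559 × 100 = 55.9 mg

D_iv = 55.9 mg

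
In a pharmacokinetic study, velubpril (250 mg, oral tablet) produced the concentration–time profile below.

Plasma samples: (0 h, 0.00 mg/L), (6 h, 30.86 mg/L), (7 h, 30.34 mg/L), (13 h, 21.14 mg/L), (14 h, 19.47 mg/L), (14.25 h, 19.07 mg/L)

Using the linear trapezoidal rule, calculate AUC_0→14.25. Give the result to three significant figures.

AUC = 303 mg/L·h

Trapezoidal AUC_0→14.25:
  [0→6]: (0.00+30.86)/2 × 6 = 92.58
  [6→7]: (30.86+30.34)/2 × 1 = 30.6
  [7→13]: (30.34+21.14)/2 × 6 = 154.44
  [13→14]: (21.14+19.47)/2 × 1 = 20.305
  [14→14.25]: (19.47+19.07)/2 × 0.25 = 4.8175
  Sum = 302.7425 mg/L·h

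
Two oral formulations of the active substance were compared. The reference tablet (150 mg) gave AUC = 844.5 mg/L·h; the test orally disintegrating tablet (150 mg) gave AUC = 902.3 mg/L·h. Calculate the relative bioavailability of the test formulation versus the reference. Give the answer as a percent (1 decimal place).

F_rel = (AUC_test/D_test) / (AUC_ref/D_ref)
      = (902.3/150) / (844.5/150)
      = 6.01533 / 5.63 = 1.0684 = 106.84%

F_rel = 106.8%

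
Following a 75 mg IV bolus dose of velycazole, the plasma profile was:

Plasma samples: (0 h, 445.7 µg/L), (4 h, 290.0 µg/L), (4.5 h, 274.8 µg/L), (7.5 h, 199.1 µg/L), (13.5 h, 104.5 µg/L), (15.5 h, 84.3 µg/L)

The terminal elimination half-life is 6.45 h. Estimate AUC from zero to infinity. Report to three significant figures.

AUC = 4210 µg/L·h

Trapezoidal AUC_0→15.5:
  [0→4]: (445.7+290.0)/2 × 4 = 1471.4
  [4→4.5]: (290.0+274.8)/2 × 0.5 = 141.2
  [4.5→7.5]: (274.8+199.1)/2 × 3 = 710.85
  [7.5→13.5]: (199.1+104.5)/2 × 6 = 910.8
  [13.5→15.5]: (104.5+84.3)/2 × 2 = 188.8
  Sum = 3423.05 µg/L·h
k_e = ln2 / t½ = 0.693147 / 6.45 = 0.1075 h^-1
Extrapolated tail: C_last / k_e = 84.3 / 0.1075 = 784.186
AUC_0→∞ = 3423.05 + 784.186 = 4207.236 µg/L·h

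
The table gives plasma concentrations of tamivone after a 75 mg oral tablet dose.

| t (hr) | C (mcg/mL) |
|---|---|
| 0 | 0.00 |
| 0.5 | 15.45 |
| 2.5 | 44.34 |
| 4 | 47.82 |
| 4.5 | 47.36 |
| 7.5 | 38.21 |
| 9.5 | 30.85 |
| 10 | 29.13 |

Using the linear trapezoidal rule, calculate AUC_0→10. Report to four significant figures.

AUC = 369.0 mcg/mL·hr

Trapezoidal AUC_0→10:
  [0→0.5]: (0.00+15.45)/2 × 0.5 = 3.8625
  [0.5→2.5]: (15.45+44.34)/2 × 2 = 59.79
  [2.5→4]: (44.34+47.82)/2 × 1.5 = 69.12
  [4→4.5]: (47.82+47.36)/2 × 0.5 = 23.795
  [4.5→7.5]: (47.36+38.21)/2 × 3 = 128.355
  [7.5→9.5]: (38.21+30.85)/2 × 2 = 69.06
  [9.5→10]: (30.85+29.13)/2 × 0.5 = 14.995
  Sum = 368.9775 mcg/mL·hr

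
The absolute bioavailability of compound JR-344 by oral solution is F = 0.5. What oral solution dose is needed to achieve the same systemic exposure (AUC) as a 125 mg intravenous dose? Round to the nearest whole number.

D_oral = 250 mg

For equal systemic exposure: F × D_ev = D_iv
D_ev = D_iv / F = 125 / 0.5 = 250 mg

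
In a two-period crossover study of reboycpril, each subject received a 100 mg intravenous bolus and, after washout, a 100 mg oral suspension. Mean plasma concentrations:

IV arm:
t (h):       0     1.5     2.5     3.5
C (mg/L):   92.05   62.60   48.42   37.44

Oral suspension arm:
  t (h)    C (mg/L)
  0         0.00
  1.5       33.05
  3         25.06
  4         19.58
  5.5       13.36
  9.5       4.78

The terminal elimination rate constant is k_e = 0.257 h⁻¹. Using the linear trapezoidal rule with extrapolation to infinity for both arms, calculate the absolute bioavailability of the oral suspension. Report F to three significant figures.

F = 0.473

Trapezoidal AUC_0→3.5 (IV):
  [0→1.5]: (92.05+62.60)/2 × 1.5 = 115.9875
  [1.5→2.5]: (62.60+48.42)/2 × 1 = 55.51
  [2.5→3.5]: (48.42+37.44)/2 × 1 = 42.93
  Sum = 214.4275 mg/L·h
IV tail: 37.44/0.257 = 145.681; AUC_iv,0→∞ = 214.4275 + 145.681 = 360.1085 mg/L·h
Trapezoidal AUC_0→9.5 (oral suspension):
  [0→1.5]: (0.00+33.05)/2 × 1.5 = 24.7875
  [1.5→3]: (33.05+25.06)/2 × 1.5 = 43.5825
  [3→4]: (25.06+19.58)/2 × 1 = 22.32
  [4→5.5]: (19.58+13.36)/2 × 1.5 = 24.705
  [5.5→9.5]: (13.36+4.78)/2 × 4 = 36.28
  Sum = 151.675 mg/L·h
oral suspension tail: 4.78/0.257 = 18.599; AUC_ev,0→∞ = 151.675 + 18.599 = 170.274 mg/L·h
F = (AUC_ev/D_ev)/(AUC_iv/D_iv) = (170.274/100)/(360.1085/100) = 1.70274/3.601085 = 0.4728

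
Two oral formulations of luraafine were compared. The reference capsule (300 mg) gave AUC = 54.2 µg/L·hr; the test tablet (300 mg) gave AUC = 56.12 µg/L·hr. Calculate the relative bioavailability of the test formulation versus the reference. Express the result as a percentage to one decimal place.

F_rel = 103.5%

F_rel = (AUC_test/D_test) / (AUC_ref/D_ref)
      = (56.12/300) / (54.2/300)
      = 0.187067 / 0.180667 = 1.0354 = 103.54%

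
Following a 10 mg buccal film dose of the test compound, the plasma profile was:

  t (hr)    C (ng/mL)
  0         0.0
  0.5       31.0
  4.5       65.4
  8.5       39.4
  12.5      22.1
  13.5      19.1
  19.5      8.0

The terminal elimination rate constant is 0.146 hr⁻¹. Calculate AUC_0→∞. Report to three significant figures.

AUC = 690 ng/mL·hr

Trapezoidal AUC_0→19.5:
  [0→0.5]: (0.0+31.0)/2 × 0.5 = 7.75
  [0.5→4.5]: (31.0+65.4)/2 × 4 = 192.8
  [4.5→8.5]: (65.4+39.4)/2 × 4 = 209.6
  [8.5→12.5]: (39.4+22.1)/2 × 4 = 123.0
  [12.5→13.5]: (22.1+19.1)/2 × 1 = 20.6
  [13.5→19.5]: (19.1+8.0)/2 × 6 = 81.3
  Sum = 635.05 ng/mL·hr
Extrapolated tail: C_last / k_e = 8.0 / 0.146 = 54.795
AUC_0→∞ = 635.05 + 54.795 = 689.845 ng/mL·hr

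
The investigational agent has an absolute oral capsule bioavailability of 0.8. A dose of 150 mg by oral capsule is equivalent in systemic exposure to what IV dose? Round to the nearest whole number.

Systemic exposure from an extravascular dose = F × D_ev, so the equivalent IV dose is F × D_ev.
D_iv = F × D_ev = 0.8 × 150 = 120 mg

D_iv = 120 mg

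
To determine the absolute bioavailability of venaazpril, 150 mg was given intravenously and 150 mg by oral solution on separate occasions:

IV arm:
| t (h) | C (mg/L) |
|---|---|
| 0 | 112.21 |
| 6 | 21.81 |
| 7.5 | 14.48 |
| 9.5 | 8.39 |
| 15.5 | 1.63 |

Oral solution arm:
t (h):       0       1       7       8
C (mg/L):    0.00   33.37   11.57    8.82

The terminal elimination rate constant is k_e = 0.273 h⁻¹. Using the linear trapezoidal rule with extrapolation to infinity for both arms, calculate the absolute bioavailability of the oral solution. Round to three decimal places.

Trapezoidal AUC_0→15.5 (IV):
  [0→6]: (112.21+21.81)/2 × 6 = 402.06
  [6→7.5]: (21.81+14.48)/2 × 1.5 = 27.2175
  [7.5→9.5]: (14.48+8.39)/2 × 2 = 22.87
  [9.5→15.5]: (8.39+1.63)/2 × 6 = 30.06
  Sum = 482.2075 mg/L·h
IV tail: 1.63/0.273 = 5.971; AUC_iv,0→∞ = 482.2075 + 5.971 = 488.1785 mg/L·h
Trapezoidal AUC_0→8 (oral solution):
  [0→1]: (0.00+33.37)/2 × 1 = 16.685
  [1→7]: (33.37+11.57)/2 × 6 = 134.82
  [7→8]: (11.57+8.82)/2 × 1 = 10.195
  Sum = 161.7 mg/L·h
oral solution tail: 8.82/0.273 = 32.308; AUC_ev,0→∞ = 161.7 + 32.308 = 194.008 mg/L·h
F = (AUC_ev/D_ev)/(AUC_iv/D_iv) = (194.008/150)/(488.1785/150) = 1.29339/3.25452 = 0.3974

F = 0.397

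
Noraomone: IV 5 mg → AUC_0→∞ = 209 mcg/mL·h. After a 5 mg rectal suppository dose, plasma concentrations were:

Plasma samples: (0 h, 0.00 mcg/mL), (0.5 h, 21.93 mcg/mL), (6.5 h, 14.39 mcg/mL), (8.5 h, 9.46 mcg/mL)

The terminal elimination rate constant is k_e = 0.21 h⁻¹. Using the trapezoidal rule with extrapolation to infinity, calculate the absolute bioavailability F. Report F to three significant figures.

F = 0.877

Trapezoidal AUC_0→8.5 (rectal suppository):
  [0→0.5]: (0.00+21.93)/2 × 0.5 = 5.4825
  [0.5→6.5]: (21.93+14.39)/2 × 6 = 108.96
  [6.5→8.5]: (14.39+9.46)/2 × 2 = 23.85
  Sum = 138.2925 mcg/mL·h
Tail: C_last/k_e = 9.46/0.21 = 45.048
AUC_0→∞ (rectal suppository) = 138.2925 + 45.048 = 183.3405 mcg/mL·h
F = (AUC_ev/D_ev)/(AUC_iv/D_iv) = (183.3405/5)/(209/5) = 36.6681/41.8 = 0.8772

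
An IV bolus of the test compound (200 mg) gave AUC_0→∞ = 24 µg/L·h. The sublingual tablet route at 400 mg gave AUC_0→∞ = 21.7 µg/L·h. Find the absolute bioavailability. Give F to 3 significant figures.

F = (AUC_ev / D_ev) / (AUC_iv / D_iv)
  = (21.7/400) / (24/200)
  = 0.05425 / 0.12 = 0.4521

F = 0.452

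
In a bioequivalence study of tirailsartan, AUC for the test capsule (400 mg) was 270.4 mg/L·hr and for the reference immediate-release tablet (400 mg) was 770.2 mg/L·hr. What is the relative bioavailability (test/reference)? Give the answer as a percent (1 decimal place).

F_rel = 35.1%

F_rel = (AUC_test/D_test) / (AUC_ref/D_ref)
      = (270.4/400) / (770.2/400)
      = 0.676 / 1.9255 = 0.3511 = 35.11%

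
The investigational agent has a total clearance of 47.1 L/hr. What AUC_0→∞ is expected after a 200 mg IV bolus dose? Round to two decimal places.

AUC = 4.25 mg/L·hr

AUC_0→∞ = Dose_iv / CL
        = 200 / 47.1 = 4.24628 mg/L·hr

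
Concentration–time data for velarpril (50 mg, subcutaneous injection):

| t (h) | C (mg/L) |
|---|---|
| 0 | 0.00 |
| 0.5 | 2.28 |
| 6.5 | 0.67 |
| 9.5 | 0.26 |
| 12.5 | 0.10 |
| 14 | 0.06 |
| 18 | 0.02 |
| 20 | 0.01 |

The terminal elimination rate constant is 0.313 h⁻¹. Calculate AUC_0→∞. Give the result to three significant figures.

AUC = 11.7 mg/L·h

Trapezoidal AUC_0→20:
  [0→0.5]: (0.00+2.28)/2 × 0.5 = 0.57
  [0.5→6.5]: (2.28+0.67)/2 × 6 = 8.85
  [6.5→9.5]: (0.67+0.26)/2 × 3 = 1.395
  [9.5→12.5]: (0.26+0.10)/2 × 3 = 0.54
  [12.5→14]: (0.10+0.06)/2 × 1.5 = 0.12
  [14→18]: (0.06+0.02)/2 × 4 = 0.16
  [18→20]: (0.02+0.01)/2 × 2 = 0.03
  Sum = 11.665 mg/L·h
Extrapolated tail: C_last / k_e = 0.01 / 0.313 = 0.032
AUC_0→∞ = 11.665 + 0.032 = 11.697 mg/L·h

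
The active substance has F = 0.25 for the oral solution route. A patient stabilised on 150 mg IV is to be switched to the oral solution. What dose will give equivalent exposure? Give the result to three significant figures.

For equal systemic exposure: F × D_ev = D_iv
D_ev = D_iv / F = 150 / 0.25 = 600 mg

D_oral = 600 mg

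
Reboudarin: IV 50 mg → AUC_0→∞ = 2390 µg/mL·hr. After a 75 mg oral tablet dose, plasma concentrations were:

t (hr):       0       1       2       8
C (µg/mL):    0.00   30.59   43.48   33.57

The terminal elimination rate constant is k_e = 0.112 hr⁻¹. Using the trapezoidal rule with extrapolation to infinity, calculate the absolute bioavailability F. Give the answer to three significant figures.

Trapezoidal AUC_0→8 (oral tablet):
  [0→1]: (0.00+30.59)/2 × 1 = 15.295
  [1→2]: (30.59+43.48)/2 × 1 = 37.035
  [2→8]: (43.48+33.57)/2 × 6 = 231.15
  Sum = 283.48 µg/mL·hr
Tail: C_last/k_e = 33.57/0.112 = 299.732
AUC_0→∞ (oral tablet) = 283.48 + 299.732 = 583.212 µg/mL·hr
F = (AUC_ev/D_ev)/(AUC_iv/D_iv) = (583.212/75)/(2390/50) = 7.77616/47.8 = 0.1627

F = 0.163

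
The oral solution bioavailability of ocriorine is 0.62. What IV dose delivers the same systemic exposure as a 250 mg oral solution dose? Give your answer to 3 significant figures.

Systemic exposure from an extravascular dose = F × D_ev, so the equivalent IV dose is F × D_ev.
D_iv = F × D_ev = 0.62 × 250 = 155 mg

D_iv = 155 mg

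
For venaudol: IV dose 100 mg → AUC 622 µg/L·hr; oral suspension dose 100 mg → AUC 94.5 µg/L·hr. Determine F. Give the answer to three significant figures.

F = (AUC_ev / D_ev) / (AUC_iv / D_iv)
  = (94.5/100) / (622/100)
  = 0.945 / 6.22 = 0.1519

F = 0.152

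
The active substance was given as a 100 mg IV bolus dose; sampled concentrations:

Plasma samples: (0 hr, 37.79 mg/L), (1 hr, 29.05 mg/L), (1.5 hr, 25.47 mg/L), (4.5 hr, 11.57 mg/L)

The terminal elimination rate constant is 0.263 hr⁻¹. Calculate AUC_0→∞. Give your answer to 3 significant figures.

AUC = 147 mg/L·hr

Trapezoidal AUC_0→4.5:
  [0→1]: (37.79+29.05)/2 × 1 = 33.42
  [1→1.5]: (29.05+25.47)/2 × 0.5 = 13.63
  [1.5→4.5]: (25.47+11.57)/2 × 3 = 55.56
  Sum = 102.61 mg/L·hr
Extrapolated tail: C_last / k_e = 11.57 / 0.263 = 43.992
AUC_0→∞ = 102.61 + 43.992 = 146.602 mg/L·hr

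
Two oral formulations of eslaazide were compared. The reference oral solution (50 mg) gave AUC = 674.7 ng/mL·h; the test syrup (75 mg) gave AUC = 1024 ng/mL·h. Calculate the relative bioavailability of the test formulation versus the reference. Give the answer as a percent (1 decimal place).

F_rel = 101.2%

F_rel = (AUC_test/D_test) / (AUC_ref/D_ref)
      = (1024/75) / (674.7/50)
      = 13.6533 / 13.494 = 1.0118 = 101.18%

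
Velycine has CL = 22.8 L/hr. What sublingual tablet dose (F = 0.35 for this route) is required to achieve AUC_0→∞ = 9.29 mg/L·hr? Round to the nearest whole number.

Dose = 605 mg

Dose = CL × AUC_0→∞ / F
     = 22.8 × 9.29 / 0.35 = 605.177 mg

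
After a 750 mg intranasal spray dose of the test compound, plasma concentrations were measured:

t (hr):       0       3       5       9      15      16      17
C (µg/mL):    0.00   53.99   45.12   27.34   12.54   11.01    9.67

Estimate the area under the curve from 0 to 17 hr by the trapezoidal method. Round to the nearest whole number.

Trapezoidal AUC_0→17:
  [0→3]: (0.00+53.99)/2 × 3 = 80.985
  [3→5]: (53.99+45.12)/2 × 2 = 99.11
  [5→9]: (45.12+27.34)/2 × 4 = 144.92
  [9→15]: (27.34+12.54)/2 × 6 = 119.64
  [15→16]: (12.54+11.01)/2 × 1 = 11.775
  [16→17]: (11.01+9.67)/2 × 1 = 10.34
  Sum = 466.77 µg/mL·hr

AUC = 467 µg/mL·hr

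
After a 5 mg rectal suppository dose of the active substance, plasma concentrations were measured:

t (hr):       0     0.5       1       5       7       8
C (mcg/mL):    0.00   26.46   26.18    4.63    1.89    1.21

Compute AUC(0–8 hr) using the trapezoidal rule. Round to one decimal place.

Trapezoidal AUC_0→8:
  [0→0.5]: (0.00+26.46)/2 × 0.5 = 6.615
  [0.5→1]: (26.46+26.18)/2 × 0.5 = 13.16
  [1→5]: (26.18+4.63)/2 × 4 = 61.62
  [5→7]: (4.63+1.89)/2 × 2 = 6.52
  [7→8]: (1.89+1.21)/2 × 1 = 1.55
  Sum = 89.465 mcg/mL·hr

AUC = 89.5 mcg/mL·hr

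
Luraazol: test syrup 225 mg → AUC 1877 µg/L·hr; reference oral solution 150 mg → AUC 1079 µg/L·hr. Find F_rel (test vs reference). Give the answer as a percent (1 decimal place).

F_rel = 116.0%

F_rel = (AUC_test/D_test) / (AUC_ref/D_ref)
      = (1877/225) / (1079/150)
      = 8.34222 / 7.19333 = 1.1597 = 115.97%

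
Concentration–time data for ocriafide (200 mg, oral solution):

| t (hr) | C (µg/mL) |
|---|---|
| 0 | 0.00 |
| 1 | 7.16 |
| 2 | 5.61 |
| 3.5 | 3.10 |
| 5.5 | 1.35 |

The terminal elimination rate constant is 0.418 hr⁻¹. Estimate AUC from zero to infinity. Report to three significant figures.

AUC = 24.2 µg/mL·hr

Trapezoidal AUC_0→5.5:
  [0→1]: (0.00+7.16)/2 × 1 = 3.58
  [1→2]: (7.16+5.61)/2 × 1 = 6.385
  [2→3.5]: (5.61+3.10)/2 × 1.5 = 6.5325
  [3.5→5.5]: (3.10+1.35)/2 × 2 = 4.45
  Sum = 20.9475 µg/mL·hr
Extrapolated tail: C_last / k_e = 1.35 / 0.418 = 3.230
AUC_0→∞ = 20.9475 + 3.230 = 24.1775 µg/mL·hr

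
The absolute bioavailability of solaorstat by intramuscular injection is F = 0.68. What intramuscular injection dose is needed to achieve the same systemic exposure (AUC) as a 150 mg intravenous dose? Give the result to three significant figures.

D_intramuscular = 221 mg

For equal systemic exposure: F × D_ev = D_iv
D_ev = D_iv / F = 150 / 0.68 = 220.588 mg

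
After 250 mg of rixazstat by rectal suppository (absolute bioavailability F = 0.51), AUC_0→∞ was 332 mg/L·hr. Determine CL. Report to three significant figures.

CL = 0.384 L/hr

CL = F × Dose / AUC_0→∞
   = 0.51 × 250 / 332 = 0.384036 L/hr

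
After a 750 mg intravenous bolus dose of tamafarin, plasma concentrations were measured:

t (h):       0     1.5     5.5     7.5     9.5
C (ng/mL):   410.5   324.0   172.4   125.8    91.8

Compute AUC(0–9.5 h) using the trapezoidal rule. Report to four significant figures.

Trapezoidal AUC_0→9.5:
  [0→1.5]: (410.5+324.0)/2 × 1.5 = 550.875
  [1.5→5.5]: (324.0+172.4)/2 × 4 = 992.8
  [5.5→7.5]: (172.4+125.8)/2 × 2 = 298.2
  [7.5→9.5]: (125.8+91.8)/2 × 2 = 217.6
  Sum = 2059.475 ng/mL·h

AUC = 2059 ng/mL·h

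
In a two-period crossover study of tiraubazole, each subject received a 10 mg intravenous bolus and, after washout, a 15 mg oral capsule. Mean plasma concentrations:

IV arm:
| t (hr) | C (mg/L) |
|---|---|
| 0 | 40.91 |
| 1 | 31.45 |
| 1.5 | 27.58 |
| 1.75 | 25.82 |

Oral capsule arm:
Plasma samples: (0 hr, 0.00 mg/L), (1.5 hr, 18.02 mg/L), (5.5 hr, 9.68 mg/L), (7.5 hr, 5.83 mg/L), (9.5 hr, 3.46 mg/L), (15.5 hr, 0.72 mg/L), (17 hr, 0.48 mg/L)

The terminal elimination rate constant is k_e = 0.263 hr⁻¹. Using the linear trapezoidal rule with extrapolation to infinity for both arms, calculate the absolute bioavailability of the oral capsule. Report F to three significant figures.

Trapezoidal AUC_0→1.75 (IV):
  [0→1]: (40.91+31.45)/2 × 1 = 36.18
  [1→1.5]: (31.45+27.58)/2 × 0.5 = 14.7575
  [1.5→1.75]: (27.58+25.82)/2 × 0.25 = 6.675
  Sum = 57.6125 mg/L·hr
IV tail: 25.82/0.263 = 98.175; AUC_iv,0→∞ = 57.6125 + 98.175 = 155.7875 mg/L·hr
Trapezoidal AUC_0→17 (oral capsule):
  [0→1.5]: (0.00+18.02)/2 × 1.5 = 13.515
  [1.5→5.5]: (18.02+9.68)/2 × 4 = 55.4
  [5.5→7.5]: (9.68+5.83)/2 × 2 = 15.51
  [7.5→9.5]: (5.83+3.46)/2 × 2 = 9.29
  [9.5→15.5]: (3.46+0.72)/2 × 6 = 12.54
  [15.5→17]: (0.72+0.48)/2 × 1.5 = 0.9
  Sum = 107.155 mg/L·hr
oral capsule tail: 0.48/0.263 = 1.825; AUC_ev,0→∞ = 107.155 + 1.825 = 108.98 mg/L·hr
F = (AUC_ev/D_ev)/(AUC_iv/D_iv) = (108.98/15)/(155.7875/10) = 7.26533/15.57875 = 0.4664

F = 0.466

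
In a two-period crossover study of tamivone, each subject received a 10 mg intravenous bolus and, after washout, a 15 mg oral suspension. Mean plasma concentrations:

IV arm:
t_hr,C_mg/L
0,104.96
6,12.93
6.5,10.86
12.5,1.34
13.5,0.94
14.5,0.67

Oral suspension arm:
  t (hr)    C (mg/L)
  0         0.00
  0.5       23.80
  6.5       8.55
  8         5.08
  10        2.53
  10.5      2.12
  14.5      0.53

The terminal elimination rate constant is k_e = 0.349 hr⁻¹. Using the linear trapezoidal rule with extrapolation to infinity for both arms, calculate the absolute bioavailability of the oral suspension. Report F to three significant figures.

F = 0.215

Trapezoidal AUC_0→14.5 (IV):
  [0→6]: (104.96+12.93)/2 × 6 = 353.67
  [6→6.5]: (12.93+10.86)/2 × 0.5 = 5.9475
  [6.5→12.5]: (10.86+1.34)/2 × 6 = 36.6
  [12.5→13.5]: (1.34+0.94)/2 × 1 = 1.14
  [13.5→14.5]: (0.94+0.67)/2 × 1 = 0.805
  Sum = 398.1625 mg/L·hr
IV tail: 0.67/0.349 = 1.920; AUC_iv,0→∞ = 398.1625 + 1.920 = 400.0825 mg/L·hr
Trapezoidal AUC_0→14.5 (oral suspension):
  [0→0.5]: (0.00+23.80)/2 × 0.5 = 5.95
  [0.5→6.5]: (23.80+8.55)/2 × 6 = 97.05
  [6.5→8]: (8.55+5.08)/2 × 1.5 = 10.2225
  [8→10]: (5.08+2.53)/2 × 2 = 7.61
  [10→10.5]: (2.53+2.12)/2 × 0.5 = 1.1625
  [10.5→14.5]: (2.12+0.53)/2 × 4 = 5.3
  Sum = 127.295 mg/L·hr
oral suspension tail: 0.53/0.349 = 1.519; AUC_ev,0→∞ = 127.295 + 1.519 = 128.814 mg/L·hr
F = (AUC_ev/D_ev)/(AUC_iv/D_iv) = (128.814/15)/(400.0825/10) = 8.5876/40.00825 = 0.2146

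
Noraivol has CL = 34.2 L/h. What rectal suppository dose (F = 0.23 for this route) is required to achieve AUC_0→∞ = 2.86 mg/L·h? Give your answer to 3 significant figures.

Dose = CL × AUC_0→∞ / F
     = 34.2 × 2.86 / 0.23 = 425.27 mg

Dose = 425 mg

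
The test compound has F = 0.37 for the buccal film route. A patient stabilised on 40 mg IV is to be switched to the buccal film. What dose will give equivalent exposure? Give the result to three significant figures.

For equal systemic exposure: F × D_ev = D_iv
D_ev = D_iv / F = 40 / 0.37 = 108.108 mg

D_buccal = 108 mg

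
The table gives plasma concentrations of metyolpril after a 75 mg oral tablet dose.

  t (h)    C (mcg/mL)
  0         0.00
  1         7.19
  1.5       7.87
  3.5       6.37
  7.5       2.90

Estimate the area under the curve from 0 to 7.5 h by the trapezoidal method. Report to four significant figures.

AUC = 40.14 mcg/mL·h

Trapezoidal AUC_0→7.5:
  [0→1]: (0.00+7.19)/2 × 1 = 3.595
  [1→1.5]: (7.19+7.87)/2 × 0.5 = 3.765
  [1.5→3.5]: (7.87+6.37)/2 × 2 = 14.24
  [3.5→7.5]: (6.37+2.90)/2 × 4 = 18.54
  Sum = 40.14 mcg/mL·h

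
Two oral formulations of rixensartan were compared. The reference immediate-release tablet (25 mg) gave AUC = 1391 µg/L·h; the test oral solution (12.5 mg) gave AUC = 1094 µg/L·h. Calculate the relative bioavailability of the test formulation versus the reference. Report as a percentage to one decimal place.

F_rel = 157.3%

F_rel = (AUC_test/D_test) / (AUC_ref/D_ref)
      = (1094/12.5) / (1391/25)
      = 87.52 / 55.64 = 1.5730 = 157.30%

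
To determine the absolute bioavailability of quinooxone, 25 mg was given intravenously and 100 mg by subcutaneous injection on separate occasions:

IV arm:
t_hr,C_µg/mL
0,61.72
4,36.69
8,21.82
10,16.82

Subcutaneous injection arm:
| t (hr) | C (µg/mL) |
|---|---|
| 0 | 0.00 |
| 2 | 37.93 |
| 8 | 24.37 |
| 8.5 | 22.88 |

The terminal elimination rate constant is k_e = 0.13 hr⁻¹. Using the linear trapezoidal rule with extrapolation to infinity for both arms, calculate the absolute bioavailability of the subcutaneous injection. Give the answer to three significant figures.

Trapezoidal AUC_0→10 (IV):
  [0→4]: (61.72+36.69)/2 × 4 = 196.82
  [4→8]: (36.69+21.82)/2 × 4 = 117.02
  [8→10]: (21.82+16.82)/2 × 2 = 38.64
  Sum = 352.48 µg/mL·hr
IV tail: 16.82/0.13 = 129.385; AUC_iv,0→∞ = 352.48 + 129.385 = 481.865 µg/mL·hr
Trapezoidal AUC_0→8.5 (subcutaneous injection):
  [0→2]: (0.00+37.93)/2 × 2 = 37.93
  [2→8]: (37.93+24.37)/2 × 6 = 186.9
  [8→8.5]: (24.37+22.88)/2 × 0.5 = 11.8125
  Sum = 236.6425 µg/mL·hr
subcutaneous injection tail: 22.88/0.13 = 176.000; AUC_ev,0→∞ = 236.6425 + 176.000 = 412.6425 µg/mL·hr
F = (AUC_ev/D_ev)/(AUC_iv/D_iv) = (412.6425/100)/(481.865/25) = 4.126425/19.2746 = 0.2141

F = 0.214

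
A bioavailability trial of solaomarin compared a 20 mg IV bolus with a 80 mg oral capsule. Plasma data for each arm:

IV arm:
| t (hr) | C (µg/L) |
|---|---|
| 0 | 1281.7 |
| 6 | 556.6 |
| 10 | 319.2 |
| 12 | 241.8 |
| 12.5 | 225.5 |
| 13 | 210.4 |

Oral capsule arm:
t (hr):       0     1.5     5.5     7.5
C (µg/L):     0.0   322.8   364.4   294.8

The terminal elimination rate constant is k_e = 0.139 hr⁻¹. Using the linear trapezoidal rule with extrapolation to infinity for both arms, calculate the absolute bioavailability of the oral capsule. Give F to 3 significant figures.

F = 0.115

Trapezoidal AUC_0→13 (IV):
  [0→6]: (1281.7+556.6)/2 × 6 = 5514.9
  [6→10]: (556.6+319.2)/2 × 4 = 1751.6
  [10→12]: (319.2+241.8)/2 × 2 = 561.0
  [12→12.5]: (241.8+225.5)/2 × 0.5 = 116.825
  [12.5→13]: (225.5+210.4)/2 × 0.5 = 108.975
  Sum = 8053.3 µg/L·hr
IV tail: 210.4/0.139 = 1513.669; AUC_iv,0→∞ = 8053.3 + 1513.669 = 9566.969 µg/L·hr
Trapezoidal AUC_0→7.5 (oral capsule):
  [0→1.5]: (0.0+322.8)/2 × 1.5 = 242.1
  [1.5→5.5]: (322.8+364.4)/2 × 4 = 1374.4
  [5.5→7.5]: (364.4+294.8)/2 × 2 = 659.2
  Sum = 2275.7 µg/L·hr
oral capsule tail: 294.8/0.139 = 2120.863; AUC_ev,0→∞ = 2275.7 + 2120.863 = 4396.563 µg/L·hr
F = (AUC_ev/D_ev)/(AUC_iv/D_iv) = (4396.563/80)/(9566.969/20) = 54.957/478.34845 = 0.1149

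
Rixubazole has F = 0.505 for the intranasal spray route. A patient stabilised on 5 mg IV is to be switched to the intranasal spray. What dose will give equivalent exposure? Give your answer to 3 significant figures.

D_intranasal = 9.90 mg

For equal systemic exposure: F × D_ev = D_iv
D_ev = D_iv / F = 5 / 0.505 = 9.90099 mg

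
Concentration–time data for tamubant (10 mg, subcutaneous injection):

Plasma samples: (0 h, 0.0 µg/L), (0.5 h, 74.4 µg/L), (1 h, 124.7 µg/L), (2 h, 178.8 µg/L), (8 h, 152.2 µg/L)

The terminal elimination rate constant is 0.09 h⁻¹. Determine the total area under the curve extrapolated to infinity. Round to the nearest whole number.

Trapezoidal AUC_0→8:
  [0→0.5]: (0.0+74.4)/2 × 0.5 = 18.6
  [0.5→1]: (74.4+124.7)/2 × 0.5 = 49.775
  [1→2]: (124.7+178.8)/2 × 1 = 151.75
  [2→8]: (178.8+152.2)/2 × 6 = 993.0
  Sum = 1213.125 µg/L·h
Extrapolated tail: C_last / k_e = 152.2 / 0.09 = 1691.111
AUC_0→∞ = 1213.125 + 1691.111 = 2904.236 µg/L·h

AUC = 2904 µg/L·h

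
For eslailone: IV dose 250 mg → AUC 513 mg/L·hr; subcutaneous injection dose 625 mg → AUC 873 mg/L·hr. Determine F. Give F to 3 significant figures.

F = 0.681

F = (AUC_ev / D_ev) / (AUC_iv / D_iv)
  = (873/625) / (513/250)
  = 1.3968 / 2.052 = 0.6807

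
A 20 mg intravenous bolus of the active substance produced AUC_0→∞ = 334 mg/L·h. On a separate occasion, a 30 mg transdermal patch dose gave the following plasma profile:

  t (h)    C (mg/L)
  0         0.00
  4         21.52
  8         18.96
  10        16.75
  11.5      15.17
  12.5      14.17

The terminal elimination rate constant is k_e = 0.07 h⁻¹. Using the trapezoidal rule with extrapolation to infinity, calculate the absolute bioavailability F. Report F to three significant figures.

F = 0.800

Trapezoidal AUC_0→12.5 (transdermal patch):
  [0→4]: (0.00+21.52)/2 × 4 = 43.04
  [4→8]: (21.52+18.96)/2 × 4 = 80.96
  [8→10]: (18.96+16.75)/2 × 2 = 35.71
  [10→11.5]: (16.75+15.17)/2 × 1.5 = 23.94
  [11.5→12.5]: (15.17+14.17)/2 × 1 = 14.67
  Sum = 198.32 mg/L·h
Tail: C_last/k_e = 14.17/0.07 = 202.429
AUC_0→∞ (transdermal patch) = 198.32 + 202.429 = 400.749 mg/L·h
F = (AUC_ev/D_ev)/(AUC_iv/D_iv) = (400.749/30)/(334/20) = 13.3583/16.7 = 0.7999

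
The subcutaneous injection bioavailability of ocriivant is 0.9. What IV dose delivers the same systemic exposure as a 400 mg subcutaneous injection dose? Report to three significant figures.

D_iv = 360 mg

Systemic exposure from an extravascular dose = F × D_ev, so the equivalent IV dose is F × D_ev.
D_iv = F × D_ev = 0.9 × 400 = 360 mg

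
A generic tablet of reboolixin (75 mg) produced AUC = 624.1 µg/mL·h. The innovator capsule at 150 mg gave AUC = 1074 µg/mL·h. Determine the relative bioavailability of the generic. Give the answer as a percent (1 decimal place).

F_rel = 116.2%

F_rel = (AUC_test/D_test) / (AUC_ref/D_ref)
      = (624.1/75) / (1074/150)
      = 8.32133 / 7.16 = 1.1622 = 116.22%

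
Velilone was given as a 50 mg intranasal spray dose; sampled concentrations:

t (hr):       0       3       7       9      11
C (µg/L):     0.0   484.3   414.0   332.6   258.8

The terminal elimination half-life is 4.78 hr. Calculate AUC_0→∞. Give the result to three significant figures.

AUC = 5650 µg/L·hr

Trapezoidal AUC_0→11:
  [0→3]: (0.0+484.3)/2 × 3 = 726.45
  [3→7]: (484.3+414.0)/2 × 4 = 1796.6
  [7→9]: (414.0+332.6)/2 × 2 = 746.6
  [9→11]: (332.6+258.8)/2 × 2 = 591.4
  Sum = 3861.05 µg/L·hr
k_e = ln2 / t½ = 0.693147 / 4.78 = 0.1450 hr^-1
Extrapolated tail: C_last / k_e = 258.8 / 0.145 = 1784.828
AUC_0→∞ = 3861.05 + 1784.828 = 5645.878 µg/L·hr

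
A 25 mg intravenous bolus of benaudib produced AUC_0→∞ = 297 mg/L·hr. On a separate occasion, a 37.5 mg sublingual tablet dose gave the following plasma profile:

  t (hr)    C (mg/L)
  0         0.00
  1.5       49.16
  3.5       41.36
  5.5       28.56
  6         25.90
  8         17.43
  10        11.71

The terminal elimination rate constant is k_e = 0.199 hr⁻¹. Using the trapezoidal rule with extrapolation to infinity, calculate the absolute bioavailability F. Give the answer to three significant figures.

Trapezoidal AUC_0→10 (sublingual tablet):
  [0→1.5]: (0.00+49.16)/2 × 1.5 = 36.87
  [1.5→3.5]: (49.16+41.36)/2 × 2 = 90.52
  [3.5→5.5]: (41.36+28.56)/2 × 2 = 69.92
  [5.5→6]: (28.56+25.90)/2 × 0.5 = 13.615
  [6→8]: (25.90+17.43)/2 × 2 = 43.33
  [8→10]: (17.43+11.71)/2 × 2 = 29.14
  Sum = 283.395 mg/L·hr
Tail: C_last/k_e = 11.71/0.199 = 58.844
AUC_0→∞ (sublingual tablet) = 283.395 + 58.844 = 342.239 mg/L·hr
F = (AUC_ev/D_ev)/(AUC_iv/D_iv) = (342.239/37.5)/(297/25) = 9.12637/11.88 = 0.7682

F = 0.768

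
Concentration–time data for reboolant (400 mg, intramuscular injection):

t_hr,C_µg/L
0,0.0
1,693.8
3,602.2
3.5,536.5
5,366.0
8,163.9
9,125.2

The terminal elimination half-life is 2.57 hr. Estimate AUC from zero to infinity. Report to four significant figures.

Trapezoidal AUC_0→9:
  [0→1]: (0.0+693.8)/2 × 1 = 346.9
  [1→3]: (693.8+602.2)/2 × 2 = 1296.0
  [3→3.5]: (602.2+536.5)/2 × 0.5 = 284.675
  [3.5→5]: (536.5+366.0)/2 × 1.5 = 676.875
  [5→8]: (366.0+163.9)/2 × 3 = 794.85
  [8→9]: (163.9+125.2)/2 × 1 = 144.55
  Sum = 3543.85 µg/L·hr
k_e = ln2 / t½ = 0.693147 / 2.57 = 0.2697 hr^-1
Extrapolated tail: C_last / k_e = 125.2 / 0.2697 = 464.220
AUC_0→∞ = 3543.85 + 464.220 = 4008.07 µg/L·hr

AUC = 4008 µg/L·hr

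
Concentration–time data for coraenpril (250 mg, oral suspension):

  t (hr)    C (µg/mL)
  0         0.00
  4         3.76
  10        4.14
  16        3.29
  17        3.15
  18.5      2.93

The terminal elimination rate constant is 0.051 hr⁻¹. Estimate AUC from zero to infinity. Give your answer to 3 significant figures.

AUC = 119 µg/mL·hr

Trapezoidal AUC_0→18.5:
  [0→4]: (0.00+3.76)/2 × 4 = 7.52
  [4→10]: (3.76+4.14)/2 × 6 = 23.7
  [10→16]: (4.14+3.29)/2 × 6 = 22.29
  [16→17]: (3.29+3.15)/2 × 1 = 3.22
  [17→18.5]: (3.15+2.93)/2 × 1.5 = 4.56
  Sum = 61.29 µg/mL·hr
Extrapolated tail: C_last / k_e = 2.93 / 0.051 = 57.451
AUC_0→∞ = 61.29 + 57.451 = 118.741 µg/mL·hr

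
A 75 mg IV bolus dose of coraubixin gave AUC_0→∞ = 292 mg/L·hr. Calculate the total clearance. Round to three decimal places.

CL = Dose_iv / AUC_0→∞
   = 75 / 292 = 0.256849 L/hr

CL = 0.257 L/hr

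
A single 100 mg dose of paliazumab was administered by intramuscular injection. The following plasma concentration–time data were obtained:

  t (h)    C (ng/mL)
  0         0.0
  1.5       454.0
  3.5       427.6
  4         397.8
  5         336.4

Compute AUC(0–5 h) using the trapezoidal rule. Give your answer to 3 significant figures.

AUC = 1800 ng/mL·h

Trapezoidal AUC_0→5:
  [0→1.5]: (0.0+454.0)/2 × 1.5 = 340.5
  [1.5→3.5]: (454.0+427.6)/2 × 2 = 881.6
  [3.5→4]: (427.6+397.8)/2 × 0.5 = 206.35
  [4→5]: (397.8+336.4)/2 × 1 = 367.1
  Sum = 1795.55 ng/mL·h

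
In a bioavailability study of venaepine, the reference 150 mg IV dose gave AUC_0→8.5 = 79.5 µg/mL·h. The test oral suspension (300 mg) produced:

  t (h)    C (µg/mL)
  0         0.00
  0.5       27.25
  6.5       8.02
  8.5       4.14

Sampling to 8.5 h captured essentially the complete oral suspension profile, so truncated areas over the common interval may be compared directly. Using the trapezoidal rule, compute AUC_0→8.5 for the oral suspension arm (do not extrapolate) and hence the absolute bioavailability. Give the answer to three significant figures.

Trapezoidal AUC_0→8.5 (oral suspension):
  [0→0.5]: (0.00+27.25)/2 × 0.5 = 6.8125
  [0.5→6.5]: (27.25+8.02)/2 × 6 = 105.81
  [6.5→8.5]: (8.02+4.14)/2 × 2 = 12.16
  Sum = 124.7825 µg/mL·h
F = (AUC_ev/D_ev)/(AUC_iv/D_iv) = (124.7825/300)/(79.5/150) = 0.415942/0.53 = 0.7848

F = 0.785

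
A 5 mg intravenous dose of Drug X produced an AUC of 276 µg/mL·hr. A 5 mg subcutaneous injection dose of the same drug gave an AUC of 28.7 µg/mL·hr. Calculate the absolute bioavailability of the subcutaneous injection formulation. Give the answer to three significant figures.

F = (AUC_ev / D_ev) / (AUC_iv / D_iv)
  = (28.7/5) / (276/5)
  = 5.74 / 55.2 = 0.1040

F = 0.104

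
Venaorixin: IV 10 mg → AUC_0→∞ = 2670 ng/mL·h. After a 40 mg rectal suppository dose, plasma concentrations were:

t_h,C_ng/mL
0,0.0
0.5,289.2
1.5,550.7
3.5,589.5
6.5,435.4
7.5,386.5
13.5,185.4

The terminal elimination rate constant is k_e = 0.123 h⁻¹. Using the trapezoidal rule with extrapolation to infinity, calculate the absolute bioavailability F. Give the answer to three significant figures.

F = 0.637

Trapezoidal AUC_0→13.5 (rectal suppository):
  [0→0.5]: (0.0+289.2)/2 × 0.5 = 72.3
  [0.5→1.5]: (289.2+550.7)/2 × 1 = 419.95
  [1.5→3.5]: (550.7+589.5)/2 × 2 = 1140.2
  [3.5→6.5]: (589.5+435.4)/2 × 3 = 1537.35
  [6.5→7.5]: (435.4+386.5)/2 × 1 = 410.95
  [7.5→13.5]: (386.5+185.4)/2 × 6 = 1715.7
  Sum = 5296.45 ng/mL·h
Tail: C_last/k_e = 185.4/0.123 = 1507.317
AUC_0→∞ (rectal suppository) = 5296.45 + 1507.317 = 6803.767 ng/mL·h
F = (AUC_ev/D_ev)/(AUC_iv/D_iv) = (6803.767/40)/(2670/10) = 170.094/267 = 0.6371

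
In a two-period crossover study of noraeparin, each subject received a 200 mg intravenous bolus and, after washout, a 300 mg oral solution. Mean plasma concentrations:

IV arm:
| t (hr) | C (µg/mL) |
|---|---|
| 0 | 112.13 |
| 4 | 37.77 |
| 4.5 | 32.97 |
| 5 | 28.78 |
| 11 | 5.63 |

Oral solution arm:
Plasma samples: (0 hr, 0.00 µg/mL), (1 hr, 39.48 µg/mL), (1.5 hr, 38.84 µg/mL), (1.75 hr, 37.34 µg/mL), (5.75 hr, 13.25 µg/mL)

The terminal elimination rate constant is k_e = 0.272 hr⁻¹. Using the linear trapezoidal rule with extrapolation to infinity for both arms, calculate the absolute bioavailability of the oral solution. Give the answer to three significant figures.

Trapezoidal AUC_0→11 (IV):
  [0→4]: (112.13+37.77)/2 × 4 = 299.8
  [4→4.5]: (37.77+32.97)/2 × 0.5 = 17.685
  [4.5→5]: (32.97+28.78)/2 × 0.5 = 15.4375
  [5→11]: (28.78+5.63)/2 × 6 = 103.23
  Sum = 436.1525 µg/mL·hr
IV tail: 5.63/0.272 = 20.699; AUC_iv,0→∞ = 436.1525 + 20.699 = 456.8515 µg/mL·hr
Trapezoidal AUC_0→5.75 (oral solution):
  [0→1]: (0.00+39.48)/2 × 1 = 19.74
  [1→1.5]: (39.48+38.84)/2 × 0.5 = 19.58
  [1.5→1.75]: (38.84+37.34)/2 × 0.25 = 9.5225
  [1.75→5.75]: (37.34+13.25)/2 × 4 = 101.18
  Sum = 150.0225 µg/mL·hr
oral solution tail: 13.25/0.272 = 48.713; AUC_ev,0→∞ = 150.0225 + 48.713 = 198.7355 µg/mL·hr
F = (AUC_ev/D_ev)/(AUC_iv/D_iv) = (198.7355/300)/(456.8515/200) = 0.662452/2.2842575 = 0.2900

F = 0.290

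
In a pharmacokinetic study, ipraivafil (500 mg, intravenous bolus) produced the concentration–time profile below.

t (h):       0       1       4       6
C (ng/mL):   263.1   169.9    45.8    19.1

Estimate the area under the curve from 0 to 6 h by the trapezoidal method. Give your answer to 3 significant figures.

Trapezoidal AUC_0→6:
  [0→1]: (263.1+169.9)/2 × 1 = 216.5
  [1→4]: (169.9+45.8)/2 × 3 = 323.55
  [4→6]: (45.8+19.1)/2 × 2 = 64.9
  Sum = 604.95 ng/mL·h

AUC = 605 ng/mL·h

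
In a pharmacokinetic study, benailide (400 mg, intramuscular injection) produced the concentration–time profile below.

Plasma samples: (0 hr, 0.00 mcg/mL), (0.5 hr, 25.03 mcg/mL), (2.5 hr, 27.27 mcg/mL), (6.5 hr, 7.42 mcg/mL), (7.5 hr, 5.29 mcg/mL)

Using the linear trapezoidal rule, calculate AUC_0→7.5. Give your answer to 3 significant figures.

Trapezoidal AUC_0→7.5:
  [0→0.5]: (0.00+25.03)/2 × 0.5 = 6.2575
  [0.5→2.5]: (25.03+27.27)/2 × 2 = 52.3
  [2.5→6.5]: (27.27+7.42)/2 × 4 = 69.38
  [6.5→7.5]: (7.42+5.29)/2 × 1 = 6.355
  Sum = 134.2925 mcg/mL·hr

AUC = 134 mcg/mL·hr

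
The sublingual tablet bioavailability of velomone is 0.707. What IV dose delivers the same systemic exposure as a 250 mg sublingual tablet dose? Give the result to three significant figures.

D_iv = 177 mg

Systemic exposure from an extravascular dose = F × D_ev, so the equivalent IV dose is F × D_ev.
D_iv = F × D_ev = 0.707 × 250 = 176.75 mg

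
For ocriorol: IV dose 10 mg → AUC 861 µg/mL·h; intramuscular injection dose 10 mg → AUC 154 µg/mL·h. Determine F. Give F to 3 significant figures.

F = (AUC_ev / D_ev) / (AUC_iv / D_iv)
  = (154/10) / (861/10)
  = 15.4 / 86.1 = 0.1789

F = 0.179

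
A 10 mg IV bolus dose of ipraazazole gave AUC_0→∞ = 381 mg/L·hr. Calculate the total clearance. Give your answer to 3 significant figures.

CL = 0.0262 L/hr

CL = Dose_iv / AUC_0→∞
   = 10 / 381 = 0.0262467 L/hr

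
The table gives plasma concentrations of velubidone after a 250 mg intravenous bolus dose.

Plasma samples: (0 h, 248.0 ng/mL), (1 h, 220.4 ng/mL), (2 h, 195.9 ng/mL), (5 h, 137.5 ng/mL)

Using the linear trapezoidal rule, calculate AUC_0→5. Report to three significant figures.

Trapezoidal AUC_0→5:
  [0→1]: (248.0+220.4)/2 × 1 = 234.2
  [1→2]: (220.4+195.9)/2 × 1 = 208.15
  [2→5]: (195.9+137.5)/2 × 3 = 500.1
  Sum = 942.45 ng/mL·h

AUC = 942 ng/mL·h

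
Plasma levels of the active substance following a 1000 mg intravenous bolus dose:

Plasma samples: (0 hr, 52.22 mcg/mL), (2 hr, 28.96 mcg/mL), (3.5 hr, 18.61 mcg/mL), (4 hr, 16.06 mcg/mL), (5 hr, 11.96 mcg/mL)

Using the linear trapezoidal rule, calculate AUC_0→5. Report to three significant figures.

AUC = 140 mcg/mL·hr

Trapezoidal AUC_0→5:
  [0→2]: (52.22+28.96)/2 × 2 = 81.18
  [2→3.5]: (28.96+18.61)/2 × 1.5 = 35.6775
  [3.5→4]: (18.61+16.06)/2 × 0.5 = 8.6675
  [4→5]: (16.06+11.96)/2 × 1 = 14.01
  Sum = 139.535 mcg/mL·hr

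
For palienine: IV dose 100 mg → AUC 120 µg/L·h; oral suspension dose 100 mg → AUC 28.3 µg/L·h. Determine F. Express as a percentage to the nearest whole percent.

F = (AUC_ev / D_ev) / (AUC_iv / D_iv)
  = (28.3/100) / (120/100)
  = 0.283 / 1.2 = 0.2358
  = 23.58%

F = 24%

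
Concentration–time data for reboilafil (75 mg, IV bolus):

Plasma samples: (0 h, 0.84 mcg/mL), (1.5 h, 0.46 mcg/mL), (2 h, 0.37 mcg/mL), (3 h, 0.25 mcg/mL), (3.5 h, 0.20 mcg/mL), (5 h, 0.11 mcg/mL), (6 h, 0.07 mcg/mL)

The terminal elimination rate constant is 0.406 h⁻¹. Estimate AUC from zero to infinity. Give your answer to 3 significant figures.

AUC = 2.10 mcg/mL·h

Trapezoidal AUC_0→6:
  [0→1.5]: (0.84+0.46)/2 × 1.5 = 0.975
  [1.5→2]: (0.46+0.37)/2 × 0.5 = 0.2075
  [2→3]: (0.37+0.25)/2 × 1 = 0.31
  [3→3.5]: (0.25+0.20)/2 × 0.5 = 0.1125
  [3.5→5]: (0.20+0.11)/2 × 1.5 = 0.2325
  [5→6]: (0.11+0.07)/2 × 1 = 0.09
  Sum = 1.9275 mcg/mL·h
Extrapolated tail: C_last / k_e = 0.07 / 0.406 = 0.172
AUC_0→∞ = 1.9275 + 0.172 = 2.0995 mcg/mL·h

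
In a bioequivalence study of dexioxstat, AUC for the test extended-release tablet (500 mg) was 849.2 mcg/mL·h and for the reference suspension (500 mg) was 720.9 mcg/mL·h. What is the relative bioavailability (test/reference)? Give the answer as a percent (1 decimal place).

F_rel = (AUC_test/D_test) / (AUC_ref/D_ref)
      = (849.2/500) / (720.9/500)
      = 1.6984 / 1.4418 = 1.1780 = 117.80%

F_rel = 117.8%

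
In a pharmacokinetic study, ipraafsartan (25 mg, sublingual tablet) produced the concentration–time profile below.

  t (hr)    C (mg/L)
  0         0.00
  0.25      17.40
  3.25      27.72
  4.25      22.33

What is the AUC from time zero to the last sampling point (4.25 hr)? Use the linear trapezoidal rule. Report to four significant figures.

Trapezoidal AUC_0→4.25:
  [0→0.25]: (0.00+17.40)/2 × 0.25 = 2.175
  [0.25→3.25]: (17.40+27.72)/2 × 3 = 67.68
  [3.25→4.25]: (27.72+22.33)/2 × 1 = 25.025
  Sum = 94.88 mg/L·hr

AUC = 94.88 mg/L·hr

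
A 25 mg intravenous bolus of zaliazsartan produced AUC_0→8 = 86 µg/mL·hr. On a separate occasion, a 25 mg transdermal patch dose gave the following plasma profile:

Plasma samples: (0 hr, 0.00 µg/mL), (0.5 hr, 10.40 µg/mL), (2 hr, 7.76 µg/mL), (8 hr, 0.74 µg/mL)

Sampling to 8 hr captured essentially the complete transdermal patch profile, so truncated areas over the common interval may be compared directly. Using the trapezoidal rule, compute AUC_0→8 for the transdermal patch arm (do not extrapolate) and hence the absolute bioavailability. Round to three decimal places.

Trapezoidal AUC_0→8 (transdermal patch):
  [0→0.5]: (0.00+10.40)/2 × 0.5 = 2.6
  [0.5→2]: (10.40+7.76)/2 × 1.5 = 13.62
  [2→8]: (7.76+0.74)/2 × 6 = 25.5
  Sum = 41.72 µg/mL·hr
F = (AUC_ev/D_ev)/(AUC_iv/D_iv) = (41.72/25)/(86/25) = 1.6688/3.44 = 0.4851

F = 0.485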